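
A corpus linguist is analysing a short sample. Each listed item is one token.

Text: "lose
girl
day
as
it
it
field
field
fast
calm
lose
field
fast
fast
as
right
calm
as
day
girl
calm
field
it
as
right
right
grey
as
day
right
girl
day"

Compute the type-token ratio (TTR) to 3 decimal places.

N = 32 tokens, V = 10 types.
TTR = V / N = 10 / 32 = 0.313

0.313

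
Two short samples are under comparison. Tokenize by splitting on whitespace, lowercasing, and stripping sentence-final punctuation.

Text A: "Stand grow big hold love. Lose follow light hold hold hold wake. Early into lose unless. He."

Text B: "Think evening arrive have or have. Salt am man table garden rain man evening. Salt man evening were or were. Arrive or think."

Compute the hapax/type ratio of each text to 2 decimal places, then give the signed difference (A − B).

0.52

A: hapax=11, V=13, ratio=0.85
B: hapax=4, V=12, ratio=0.33
Difference = 0.85 − 0.33 = 0.52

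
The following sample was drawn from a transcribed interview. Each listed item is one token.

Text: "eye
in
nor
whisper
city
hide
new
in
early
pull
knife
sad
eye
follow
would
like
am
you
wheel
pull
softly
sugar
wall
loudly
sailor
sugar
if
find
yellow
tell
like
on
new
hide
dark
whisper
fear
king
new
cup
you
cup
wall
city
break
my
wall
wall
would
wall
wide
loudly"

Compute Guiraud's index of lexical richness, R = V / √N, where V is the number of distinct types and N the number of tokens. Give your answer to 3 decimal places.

4.715

N = 52, V = 34.
√N = 7.211103
R = 34 / 7.211103 = 4.715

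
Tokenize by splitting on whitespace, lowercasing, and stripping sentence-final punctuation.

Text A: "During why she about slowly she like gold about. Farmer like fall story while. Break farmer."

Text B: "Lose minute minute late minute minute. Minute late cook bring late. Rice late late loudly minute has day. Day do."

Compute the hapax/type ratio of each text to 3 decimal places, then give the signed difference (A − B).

A: hapax=8, V=12, ratio=0.667
B: hapax=7, V=10, ratio=0.700
Difference = 0.667 − 0.700 = -0.033

-0.033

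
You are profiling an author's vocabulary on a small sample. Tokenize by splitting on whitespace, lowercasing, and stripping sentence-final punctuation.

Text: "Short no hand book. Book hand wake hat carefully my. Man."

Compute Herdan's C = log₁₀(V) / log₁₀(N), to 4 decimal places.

0.9163

N = 11, V = 9.
log₁₀(V) = 0.954243, log₁₀(N) = 1.041393
C = 0.954243 / 1.041393 = 0.9163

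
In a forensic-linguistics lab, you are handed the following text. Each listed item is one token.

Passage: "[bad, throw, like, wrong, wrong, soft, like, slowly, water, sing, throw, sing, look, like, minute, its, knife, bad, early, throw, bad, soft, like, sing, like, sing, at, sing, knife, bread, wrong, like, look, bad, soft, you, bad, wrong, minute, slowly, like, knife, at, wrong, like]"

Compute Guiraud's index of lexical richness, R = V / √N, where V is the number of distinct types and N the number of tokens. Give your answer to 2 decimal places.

2.39

N = 45, V = 16.
√N = 6.708204
R = 16 / 6.708204 = 2.39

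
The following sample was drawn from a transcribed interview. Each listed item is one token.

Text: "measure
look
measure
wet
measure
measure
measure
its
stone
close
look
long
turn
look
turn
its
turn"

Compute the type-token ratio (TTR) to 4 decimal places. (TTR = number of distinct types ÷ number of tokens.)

N = 17 tokens, V = 8 types.
TTR = V / N = 8 / 17 = 0.4706

0.4706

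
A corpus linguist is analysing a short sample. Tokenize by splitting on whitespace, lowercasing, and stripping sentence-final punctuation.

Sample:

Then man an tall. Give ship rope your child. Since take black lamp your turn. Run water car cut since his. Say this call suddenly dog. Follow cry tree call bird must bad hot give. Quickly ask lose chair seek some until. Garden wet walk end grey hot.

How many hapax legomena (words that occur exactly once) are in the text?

38

Frequencies: give:2, your:2, since:2, call:2, hot:2, then:1, man:1, an:1, tall:1, ship:1, rope:1, child:1, take:1, black:1, lamp:1, turn:1, run:1, water:1, car:1, cut:1, … (23 more, each freq 1)
Hapax (freq=1): an, ask, bad, bird, black, car, chair, child, cry, cut, dog, end, follow, garden, grey, his, lamp, lose, man, must, quickly, rope, run, say, seek, ship, some, suddenly, take, tall, then, this, tree, turn, until, walk, water, wet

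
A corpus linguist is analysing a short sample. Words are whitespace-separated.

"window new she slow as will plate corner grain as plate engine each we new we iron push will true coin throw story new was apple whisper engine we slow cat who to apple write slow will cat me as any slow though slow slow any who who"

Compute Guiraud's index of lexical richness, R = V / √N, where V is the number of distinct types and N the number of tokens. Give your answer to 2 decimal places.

N = 48, V = 28.
√N = 6.928203
R = 28 / 6.928203 = 4.04

4.04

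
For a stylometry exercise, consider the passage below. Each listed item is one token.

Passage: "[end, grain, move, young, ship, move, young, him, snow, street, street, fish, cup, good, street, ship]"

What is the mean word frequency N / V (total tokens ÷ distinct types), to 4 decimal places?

N = 16 tokens, V = 11 types.
Mean frequency = N / V = 16 / 11 = 1.4545

1.4545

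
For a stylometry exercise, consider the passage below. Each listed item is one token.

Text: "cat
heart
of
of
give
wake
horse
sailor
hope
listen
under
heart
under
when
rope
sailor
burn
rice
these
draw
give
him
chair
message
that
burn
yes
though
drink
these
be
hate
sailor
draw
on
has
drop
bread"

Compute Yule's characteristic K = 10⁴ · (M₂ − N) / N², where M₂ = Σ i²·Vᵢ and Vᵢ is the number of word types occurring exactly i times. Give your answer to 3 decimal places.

138.504

Frequencies: sailor:3, heart:2, of:2, give:2, under:2, burn:2, these:2, draw:2, cat:1, wake:1, horse:1, hope:1, listen:1, when:1, rope:1, rice:1, him:1, chair:1, message:1, that:1, … (9 more, each freq 1)
N = 38. Frequency spectrum: V_1=21, V_2=7, V_3=1
M₂ = 1²·21 + 2²·7 + 3²·1 = 58
K = 10000 × (58 − 38) / 38² = 138.504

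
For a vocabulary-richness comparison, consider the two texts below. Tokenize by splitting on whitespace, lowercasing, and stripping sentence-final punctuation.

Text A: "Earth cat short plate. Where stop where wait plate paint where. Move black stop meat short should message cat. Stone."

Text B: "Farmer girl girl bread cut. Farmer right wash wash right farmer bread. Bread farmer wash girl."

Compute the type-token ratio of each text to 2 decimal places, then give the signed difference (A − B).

0.32

TTR(A) = 14/20 = 0.70
TTR(B) = 6/16 = 0.38
Difference = 0.70 − 0.38 = 0.32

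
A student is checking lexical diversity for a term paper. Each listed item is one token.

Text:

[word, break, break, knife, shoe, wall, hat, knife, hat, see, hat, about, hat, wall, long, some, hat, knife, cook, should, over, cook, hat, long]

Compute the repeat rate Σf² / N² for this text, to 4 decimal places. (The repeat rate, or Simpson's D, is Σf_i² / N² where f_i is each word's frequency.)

Frequencies: hat:6, knife:3, break:2, wall:2, long:2, cook:2, word:1, shoe:1, see:1, about:1, some:1, should:1, over:1
Σf² = 68; N² = 576
Repeat rate = 68 / 576 = 0.1181

0.1181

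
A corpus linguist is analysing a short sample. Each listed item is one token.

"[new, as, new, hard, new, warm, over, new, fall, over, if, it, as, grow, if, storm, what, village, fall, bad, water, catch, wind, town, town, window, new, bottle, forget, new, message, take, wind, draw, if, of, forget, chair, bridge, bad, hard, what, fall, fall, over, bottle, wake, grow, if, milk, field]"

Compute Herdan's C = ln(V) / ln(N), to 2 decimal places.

N = 51, V = 29.
ln(V) = 3.367296, ln(N) = 3.931826
C = 3.367296 / 3.931826 = 0.86

0.86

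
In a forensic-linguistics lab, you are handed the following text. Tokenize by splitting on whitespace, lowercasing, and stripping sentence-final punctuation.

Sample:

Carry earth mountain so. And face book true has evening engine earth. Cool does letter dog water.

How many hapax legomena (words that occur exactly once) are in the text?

15

Frequencies: earth:2, carry:1, mountain:1, so:1, and:1, face:1, book:1, true:1, has:1, evening:1, engine:1, cool:1, does:1, letter:1, dog:1, water:1
Hapax (freq=1): and, book, carry, cool, does, dog, engine, evening, face, has, letter, mountain, so, true, water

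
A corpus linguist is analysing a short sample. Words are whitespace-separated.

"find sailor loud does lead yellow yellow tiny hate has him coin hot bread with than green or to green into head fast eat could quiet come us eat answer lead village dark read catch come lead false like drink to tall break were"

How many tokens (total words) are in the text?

44

Tokens: find, sailor, loud, does, lead, yellow, yellow, tiny, hate, has, him, coin, hot, bread, with, than, green, or, to, green, into, head, fast, eat, could, quiet, come, us, eat, answer, lead, village, dark, read, catch, come, lead, false, like, drink, to, tall, break, were
N = 44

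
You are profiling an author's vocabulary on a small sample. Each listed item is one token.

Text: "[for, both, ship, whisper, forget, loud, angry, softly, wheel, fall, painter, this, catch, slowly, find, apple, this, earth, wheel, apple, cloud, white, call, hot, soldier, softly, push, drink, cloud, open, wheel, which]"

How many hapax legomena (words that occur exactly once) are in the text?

Frequencies: wheel:3, softly:2, this:2, apple:2, cloud:2, for:1, both:1, ship:1, whisper:1, forget:1, loud:1, angry:1, fall:1, painter:1, catch:1, slowly:1, find:1, earth:1, white:1, call:1, … (6 more, each freq 1)
Hapax (freq=1): angry, both, call, catch, drink, earth, fall, find, for, forget, hot, loud, open, painter, push, ship, slowly, soldier, which, whisper, white

21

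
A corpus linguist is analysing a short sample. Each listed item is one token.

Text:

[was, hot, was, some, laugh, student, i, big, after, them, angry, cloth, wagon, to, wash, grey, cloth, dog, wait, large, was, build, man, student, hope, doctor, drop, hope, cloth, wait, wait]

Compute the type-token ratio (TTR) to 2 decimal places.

N = 31 tokens, V = 23 types.
TTR = V / N = 23 / 31 = 0.74

0.74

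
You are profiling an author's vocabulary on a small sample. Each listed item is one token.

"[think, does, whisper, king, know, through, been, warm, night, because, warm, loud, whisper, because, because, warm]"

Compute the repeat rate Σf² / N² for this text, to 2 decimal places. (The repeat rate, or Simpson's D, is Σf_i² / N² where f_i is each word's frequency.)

0.12

Frequencies: warm:3, because:3, whisper:2, think:1, does:1, king:1, know:1, through:1, been:1, night:1, loud:1
Σf² = 30; N² = 256
Repeat rate = 30 / 256 = 0.12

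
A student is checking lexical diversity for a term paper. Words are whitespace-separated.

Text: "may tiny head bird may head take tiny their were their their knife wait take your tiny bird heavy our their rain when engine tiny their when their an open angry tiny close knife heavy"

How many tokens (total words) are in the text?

Tokens: may, tiny, head, bird, may, head, take, tiny, their, were, their, their, knife, wait, take, your, tiny, bird, heavy, our, their, rain, when, engine, tiny, their, when, their, an, open, angry, tiny, close, knife, heavy
N = 35

35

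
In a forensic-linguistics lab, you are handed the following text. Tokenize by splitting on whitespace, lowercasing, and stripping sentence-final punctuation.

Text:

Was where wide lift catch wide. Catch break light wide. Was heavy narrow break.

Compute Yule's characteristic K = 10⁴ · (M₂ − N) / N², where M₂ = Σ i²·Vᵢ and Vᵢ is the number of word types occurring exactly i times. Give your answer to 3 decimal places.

Frequencies: wide:3, was:2, catch:2, break:2, where:1, lift:1, light:1, heavy:1, narrow:1
N = 14. Frequency spectrum: V_1=5, V_2=3, V_3=1
M₂ = 1²·5 + 2²·3 + 3²·1 = 26
K = 10000 × (26 − 14) / 14² = 612.245

612.245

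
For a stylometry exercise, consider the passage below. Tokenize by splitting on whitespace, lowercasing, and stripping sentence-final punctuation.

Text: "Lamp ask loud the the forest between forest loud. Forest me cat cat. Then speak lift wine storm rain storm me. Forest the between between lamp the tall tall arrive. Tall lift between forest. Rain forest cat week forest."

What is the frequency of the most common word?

Frequencies: forest:7, the:4, between:4, cat:3, tall:3, lamp:2, loud:2, me:2, lift:2, storm:2, rain:2, ask:1, then:1, speak:1, wine:1, arrive:1, week:1
Most common: 'forest' with frequency 7.

7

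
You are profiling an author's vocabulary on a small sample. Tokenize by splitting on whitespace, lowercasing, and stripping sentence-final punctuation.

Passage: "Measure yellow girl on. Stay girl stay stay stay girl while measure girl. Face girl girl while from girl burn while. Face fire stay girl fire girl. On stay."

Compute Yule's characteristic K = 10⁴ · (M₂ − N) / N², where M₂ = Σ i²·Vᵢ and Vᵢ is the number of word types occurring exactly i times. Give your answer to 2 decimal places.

Frequencies: girl:9, stay:6, while:3, measure:2, on:2, face:2, fire:2, yellow:1, from:1, burn:1
N = 29. Frequency spectrum: V_1=3, V_2=4, V_3=1, V_6=1, V_9=1
M₂ = 1²·3 + 2²·4 + 3²·1 + 6²·1 + 9²·1 = 145
K = 10000 × (145 − 29) / 29² = 1379.31

1379.31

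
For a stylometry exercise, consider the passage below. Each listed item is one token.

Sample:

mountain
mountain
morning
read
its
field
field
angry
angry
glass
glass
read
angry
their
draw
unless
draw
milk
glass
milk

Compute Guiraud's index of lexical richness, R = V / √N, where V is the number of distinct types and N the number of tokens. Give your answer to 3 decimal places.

2.460

N = 20, V = 11.
√N = 4.472136
R = 11 / 4.472136 = 2.460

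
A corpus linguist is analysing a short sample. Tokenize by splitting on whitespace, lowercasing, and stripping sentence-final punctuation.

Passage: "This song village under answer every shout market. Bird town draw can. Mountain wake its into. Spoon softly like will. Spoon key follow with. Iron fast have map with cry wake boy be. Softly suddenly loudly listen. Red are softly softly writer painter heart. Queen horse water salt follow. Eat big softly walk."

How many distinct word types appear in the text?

Distinct types: {answer, are, be, big, bird, boy, can, cry, draw, eat, every, fast, follow, have, heart, horse, into, iron, its, key, like, listen, loudly, map, market, mountain, painter, queen, red, salt, shout, softly, song, spoon, suddenly, this, town, under, village, wake, walk, water, will, with, writer}
V = 45

45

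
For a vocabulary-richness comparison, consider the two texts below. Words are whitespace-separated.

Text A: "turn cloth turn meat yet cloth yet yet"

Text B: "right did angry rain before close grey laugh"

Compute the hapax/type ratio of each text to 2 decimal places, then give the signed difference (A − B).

-0.75

A: hapax=1, V=4, ratio=0.25
B: hapax=8, V=8, ratio=1.00
Difference = 0.25 − 1.00 = -0.75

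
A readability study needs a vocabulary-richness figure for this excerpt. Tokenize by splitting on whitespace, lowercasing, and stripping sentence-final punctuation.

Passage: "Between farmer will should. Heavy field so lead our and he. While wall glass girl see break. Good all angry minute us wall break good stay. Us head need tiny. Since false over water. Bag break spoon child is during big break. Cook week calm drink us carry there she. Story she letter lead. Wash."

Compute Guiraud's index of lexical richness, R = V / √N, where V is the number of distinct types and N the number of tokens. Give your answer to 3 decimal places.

N = 55, V = 46.
√N = 7.416198
R = 46 / 7.416198 = 6.203

6.203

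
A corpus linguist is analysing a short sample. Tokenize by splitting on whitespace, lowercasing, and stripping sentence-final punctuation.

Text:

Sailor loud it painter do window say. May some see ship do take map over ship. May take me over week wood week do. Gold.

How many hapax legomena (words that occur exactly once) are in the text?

Frequencies: do:3, may:2, ship:2, take:2, over:2, week:2, sailor:1, loud:1, it:1, painter:1, window:1, say:1, some:1, see:1, map:1, me:1, wood:1, gold:1
Hapax (freq=1): gold, it, loud, map, me, painter, sailor, say, see, some, window, wood

12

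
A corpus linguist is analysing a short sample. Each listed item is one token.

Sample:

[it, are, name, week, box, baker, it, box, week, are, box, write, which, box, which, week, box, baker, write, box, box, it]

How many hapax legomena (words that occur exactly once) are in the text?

1

Frequencies: box:7, it:3, week:3, are:2, baker:2, write:2, which:2, name:1
Hapax (freq=1): name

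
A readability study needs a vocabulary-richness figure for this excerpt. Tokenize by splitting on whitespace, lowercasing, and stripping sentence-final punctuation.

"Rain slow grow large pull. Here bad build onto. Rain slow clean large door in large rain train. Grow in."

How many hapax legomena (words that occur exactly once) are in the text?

Frequencies: rain:3, large:3, slow:2, grow:2, in:2, pull:1, here:1, bad:1, build:1, onto:1, clean:1, door:1, train:1
Hapax (freq=1): bad, build, clean, door, here, onto, pull, train

8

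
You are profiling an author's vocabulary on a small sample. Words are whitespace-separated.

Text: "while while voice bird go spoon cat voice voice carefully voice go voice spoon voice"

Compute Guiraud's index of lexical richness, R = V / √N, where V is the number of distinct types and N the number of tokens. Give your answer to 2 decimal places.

1.81

N = 15, V = 7.
√N = 3.872983
R = 7 / 3.872983 = 1.81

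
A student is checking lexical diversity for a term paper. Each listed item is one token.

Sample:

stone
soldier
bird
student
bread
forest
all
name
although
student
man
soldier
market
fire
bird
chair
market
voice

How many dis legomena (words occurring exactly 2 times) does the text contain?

Frequencies: soldier:2, bird:2, student:2, market:2, stone:1, bread:1, forest:1, all:1, name:1, although:1, man:1, fire:1, chair:1, voice:1
Words with frequency 2: bird, market, soldier, student

4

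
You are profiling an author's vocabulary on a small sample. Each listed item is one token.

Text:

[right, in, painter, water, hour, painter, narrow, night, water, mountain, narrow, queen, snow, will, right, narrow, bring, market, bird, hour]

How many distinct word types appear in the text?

14

Distinct types: {bird, bring, hour, in, market, mountain, narrow, night, painter, queen, right, snow, water, will}
V = 14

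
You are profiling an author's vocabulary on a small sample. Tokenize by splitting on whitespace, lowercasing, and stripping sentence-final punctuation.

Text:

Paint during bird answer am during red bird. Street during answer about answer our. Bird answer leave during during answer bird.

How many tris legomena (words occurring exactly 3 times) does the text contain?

Frequencies: during:5, answer:5, bird:4, paint:1, am:1, red:1, street:1, about:1, our:1, leave:1
Words with frequency 3: (none)

0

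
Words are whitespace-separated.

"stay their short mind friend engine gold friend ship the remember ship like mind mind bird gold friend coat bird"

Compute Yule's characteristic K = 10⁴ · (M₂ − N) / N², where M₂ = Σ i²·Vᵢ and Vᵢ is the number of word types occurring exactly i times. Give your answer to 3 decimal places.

Frequencies: mind:3, friend:3, gold:2, ship:2, bird:2, stay:1, their:1, short:1, engine:1, the:1, remember:1, like:1, coat:1
N = 20. Frequency spectrum: V_1=8, V_2=3, V_3=2
M₂ = 1²·8 + 2²·3 + 3²·2 = 38
K = 10000 × (38 − 20) / 20² = 450.000

450.000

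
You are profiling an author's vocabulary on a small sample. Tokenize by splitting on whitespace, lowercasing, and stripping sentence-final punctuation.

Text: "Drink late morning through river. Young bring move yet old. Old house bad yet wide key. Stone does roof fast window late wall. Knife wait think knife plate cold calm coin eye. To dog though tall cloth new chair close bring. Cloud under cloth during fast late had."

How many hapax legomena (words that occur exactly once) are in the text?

33

Frequencies: late:3, bring:2, yet:2, old:2, fast:2, knife:2, cloth:2, drink:1, morning:1, through:1, river:1, young:1, move:1, house:1, bad:1, wide:1, key:1, stone:1, does:1, roof:1, … (20 more, each freq 1)
Hapax (freq=1): bad, calm, chair, close, cloud, coin, cold, does, dog, drink, during, eye, had, house, key, morning, move, new, plate, river, roof, stone, tall, think, though, through, to, under, wait, wall, wide, window, young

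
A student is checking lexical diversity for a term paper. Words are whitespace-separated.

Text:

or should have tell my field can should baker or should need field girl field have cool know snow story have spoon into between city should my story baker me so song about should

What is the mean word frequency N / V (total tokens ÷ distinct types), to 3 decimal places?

1.545

N = 34 tokens, V = 22 types.
Mean frequency = N / V = 34 / 22 = 1.545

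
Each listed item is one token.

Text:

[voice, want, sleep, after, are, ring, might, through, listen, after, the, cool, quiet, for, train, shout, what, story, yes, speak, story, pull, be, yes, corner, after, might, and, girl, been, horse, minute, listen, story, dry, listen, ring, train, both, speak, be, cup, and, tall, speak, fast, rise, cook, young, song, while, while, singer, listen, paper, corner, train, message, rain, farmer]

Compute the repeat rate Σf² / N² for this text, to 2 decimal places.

Frequencies: listen:4, after:3, train:3, story:3, speak:3, ring:2, might:2, yes:2, be:2, corner:2, and:2, while:2, voice:1, want:1, sleep:1, are:1, through:1, the:1, cool:1, quiet:1, … (22 more, each freq 1)
Σf² = 110; N² = 3600
Repeat rate = 110 / 3600 = 0.03

0.03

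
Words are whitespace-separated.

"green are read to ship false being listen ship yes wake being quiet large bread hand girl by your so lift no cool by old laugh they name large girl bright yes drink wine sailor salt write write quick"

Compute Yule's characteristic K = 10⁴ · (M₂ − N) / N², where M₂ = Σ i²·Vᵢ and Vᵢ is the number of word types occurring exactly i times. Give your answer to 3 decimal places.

Frequencies: ship:2, being:2, yes:2, large:2, girl:2, by:2, write:2, green:1, are:1, read:1, to:1, false:1, listen:1, wake:1, quiet:1, bread:1, hand:1, your:1, so:1, lift:1, … (12 more, each freq 1)
N = 39. Frequency spectrum: V_1=25, V_2=7
M₂ = 1²·25 + 2²·7 = 53
K = 10000 × (53 − 39) / 39² = 92.045

92.045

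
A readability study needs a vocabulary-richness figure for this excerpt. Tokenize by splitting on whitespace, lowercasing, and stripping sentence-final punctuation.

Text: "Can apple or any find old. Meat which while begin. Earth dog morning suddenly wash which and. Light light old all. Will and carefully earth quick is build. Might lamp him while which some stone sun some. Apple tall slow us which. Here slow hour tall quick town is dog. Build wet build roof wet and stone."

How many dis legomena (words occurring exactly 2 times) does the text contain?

Frequencies: which:4, and:3, build:3, apple:2, old:2, while:2, earth:2, dog:2, light:2, quick:2, is:2, some:2, stone:2, tall:2, slow:2, wet:2, can:1, or:1, any:1, find:1, … (17 more, each freq 1)
Words with frequency 2: apple, dog, earth, is, light, old, quick, slow, some, stone, tall, wet, while

13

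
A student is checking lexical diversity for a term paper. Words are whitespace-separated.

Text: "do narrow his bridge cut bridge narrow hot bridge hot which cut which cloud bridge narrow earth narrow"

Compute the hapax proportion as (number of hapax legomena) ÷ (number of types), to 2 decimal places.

Frequencies: narrow:4, bridge:4, cut:2, hot:2, which:2, do:1, his:1, cloud:1, earth:1
Hapax count = 4; type count = 9.
Ratio = 4 / 9 = 0.44

0.44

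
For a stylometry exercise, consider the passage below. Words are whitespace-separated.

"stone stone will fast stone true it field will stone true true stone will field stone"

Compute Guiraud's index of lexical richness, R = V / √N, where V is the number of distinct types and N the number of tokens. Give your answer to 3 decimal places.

1.500

N = 16, V = 6.
√N = 4.000000
R = 6 / 4.000000 = 1.500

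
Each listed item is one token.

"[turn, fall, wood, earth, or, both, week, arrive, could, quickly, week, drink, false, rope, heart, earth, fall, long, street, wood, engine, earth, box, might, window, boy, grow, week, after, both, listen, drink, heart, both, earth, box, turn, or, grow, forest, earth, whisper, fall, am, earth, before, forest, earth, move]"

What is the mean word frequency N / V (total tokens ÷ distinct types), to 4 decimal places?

N = 49 tokens, V = 29 types.
Mean frequency = N / V = 49 / 29 = 1.6897

1.6897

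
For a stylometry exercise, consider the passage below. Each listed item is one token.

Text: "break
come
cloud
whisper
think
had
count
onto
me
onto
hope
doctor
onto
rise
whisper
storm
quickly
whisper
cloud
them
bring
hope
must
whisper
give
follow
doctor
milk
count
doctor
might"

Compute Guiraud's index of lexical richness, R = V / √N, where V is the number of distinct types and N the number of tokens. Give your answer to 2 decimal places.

3.77

N = 31, V = 21.
√N = 5.567764
R = 21 / 5.567764 = 3.77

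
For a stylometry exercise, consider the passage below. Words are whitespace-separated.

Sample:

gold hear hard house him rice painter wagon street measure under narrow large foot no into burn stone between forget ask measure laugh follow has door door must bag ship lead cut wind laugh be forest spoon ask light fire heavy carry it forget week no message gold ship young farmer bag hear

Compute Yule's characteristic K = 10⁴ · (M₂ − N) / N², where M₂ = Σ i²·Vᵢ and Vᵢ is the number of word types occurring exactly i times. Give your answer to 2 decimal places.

71.20

Frequencies: gold:2, hear:2, measure:2, no:2, forget:2, ask:2, laugh:2, door:2, bag:2, ship:2, hard:1, house:1, him:1, rice:1, painter:1, wagon:1, street:1, under:1, narrow:1, large:1, … (23 more, each freq 1)
N = 53. Frequency spectrum: V_1=33, V_2=10
M₂ = 1²·33 + 2²·10 = 73
K = 10000 × (73 − 53) / 53² = 71.20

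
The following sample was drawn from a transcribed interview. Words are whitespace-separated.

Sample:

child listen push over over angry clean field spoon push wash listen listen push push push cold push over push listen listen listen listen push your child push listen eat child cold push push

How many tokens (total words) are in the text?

34

Tokens: child, listen, push, over, over, angry, clean, field, spoon, push, wash, listen, listen, push, push, push, cold, push, over, push, listen, listen, listen, listen, push, your, child, push, listen, eat, child, cold, push, push
N = 34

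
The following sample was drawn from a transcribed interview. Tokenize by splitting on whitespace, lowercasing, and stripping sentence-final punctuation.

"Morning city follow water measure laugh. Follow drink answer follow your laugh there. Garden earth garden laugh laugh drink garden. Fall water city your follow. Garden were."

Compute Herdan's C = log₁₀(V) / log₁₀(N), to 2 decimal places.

0.80

N = 27, V = 14.
log₁₀(V) = 1.146128, log₁₀(N) = 1.431364
C = 1.146128 / 1.431364 = 0.80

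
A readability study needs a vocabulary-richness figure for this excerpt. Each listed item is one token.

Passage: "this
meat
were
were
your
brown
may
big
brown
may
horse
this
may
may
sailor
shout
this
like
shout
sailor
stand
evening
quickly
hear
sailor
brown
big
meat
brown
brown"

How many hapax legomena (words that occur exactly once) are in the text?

7

Frequencies: brown:5, may:4, this:3, sailor:3, meat:2, were:2, big:2, shout:2, your:1, horse:1, like:1, stand:1, evening:1, quickly:1, hear:1
Hapax (freq=1): evening, hear, horse, like, quickly, stand, your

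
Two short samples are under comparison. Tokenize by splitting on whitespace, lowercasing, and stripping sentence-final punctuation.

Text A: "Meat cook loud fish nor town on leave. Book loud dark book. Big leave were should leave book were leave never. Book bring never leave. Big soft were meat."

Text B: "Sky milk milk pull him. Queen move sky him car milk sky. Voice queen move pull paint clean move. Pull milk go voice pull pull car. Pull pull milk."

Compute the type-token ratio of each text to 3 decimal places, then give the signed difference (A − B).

0.173

TTR(A) = 16/29 = 0.552
TTR(B) = 11/29 = 0.379
Difference = 0.552 − 0.379 = 0.173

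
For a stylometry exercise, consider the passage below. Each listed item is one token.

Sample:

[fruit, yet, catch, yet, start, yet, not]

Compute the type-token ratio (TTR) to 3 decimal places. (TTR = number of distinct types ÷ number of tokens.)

0.714

N = 7 tokens, V = 5 types.
TTR = V / N = 5 / 7 = 0.714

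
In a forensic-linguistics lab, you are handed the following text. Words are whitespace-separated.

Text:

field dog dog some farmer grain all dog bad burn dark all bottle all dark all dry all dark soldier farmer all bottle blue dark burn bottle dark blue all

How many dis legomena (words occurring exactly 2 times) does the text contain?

Frequencies: all:7, dark:5, dog:3, bottle:3, farmer:2, burn:2, blue:2, field:1, some:1, grain:1, bad:1, dry:1, soldier:1
Words with frequency 2: blue, burn, farmer

3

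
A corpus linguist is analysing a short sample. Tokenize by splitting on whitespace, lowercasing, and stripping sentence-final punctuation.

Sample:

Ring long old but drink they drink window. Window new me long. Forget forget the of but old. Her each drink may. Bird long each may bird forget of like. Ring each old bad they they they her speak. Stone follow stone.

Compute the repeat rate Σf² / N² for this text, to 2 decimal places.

0.06

Frequencies: they:4, long:3, old:3, drink:3, forget:3, each:3, ring:2, but:2, window:2, of:2, her:2, may:2, bird:2, stone:2, new:1, me:1, the:1, like:1, bad:1, speak:1, … (1 more, each freq 1)
Σf² = 100; N² = 1764
Repeat rate = 100 / 1764 = 0.06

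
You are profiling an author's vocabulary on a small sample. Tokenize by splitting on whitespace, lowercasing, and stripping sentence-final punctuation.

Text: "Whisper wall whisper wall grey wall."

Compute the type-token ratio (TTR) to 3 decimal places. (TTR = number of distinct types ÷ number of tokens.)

N = 6 tokens, V = 3 types.
TTR = V / N = 3 / 6 = 0.500

0.500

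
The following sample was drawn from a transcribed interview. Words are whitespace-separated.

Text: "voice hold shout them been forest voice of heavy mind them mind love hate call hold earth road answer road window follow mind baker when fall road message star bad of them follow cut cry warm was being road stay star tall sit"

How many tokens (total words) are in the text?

43

Tokens: voice, hold, shout, them, been, forest, voice, of, heavy, mind, them, mind, love, hate, call, hold, earth, road, answer, road, window, follow, mind, baker, when, fall, road, message, star, bad, of, them, follow, cut, cry, warm, was, being, road, stay, star, tall, sit
N = 43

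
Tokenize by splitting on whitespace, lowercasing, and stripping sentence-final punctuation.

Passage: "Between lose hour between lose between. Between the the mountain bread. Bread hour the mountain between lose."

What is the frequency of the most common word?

5

Frequencies: between:5, lose:3, the:3, hour:2, mountain:2, bread:2
Most common: 'between' with frequency 5.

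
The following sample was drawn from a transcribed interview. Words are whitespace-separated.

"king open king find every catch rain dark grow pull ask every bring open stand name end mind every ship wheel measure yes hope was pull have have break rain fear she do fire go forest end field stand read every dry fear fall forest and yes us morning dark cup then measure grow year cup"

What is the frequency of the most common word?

Frequencies: every:4, king:2, open:2, rain:2, dark:2, grow:2, pull:2, stand:2, end:2, measure:2, yes:2, have:2, fear:2, forest:2, cup:2, find:1, catch:1, ask:1, bring:1, name:1, … (19 more, each freq 1)
Most common: 'every' with frequency 4.

4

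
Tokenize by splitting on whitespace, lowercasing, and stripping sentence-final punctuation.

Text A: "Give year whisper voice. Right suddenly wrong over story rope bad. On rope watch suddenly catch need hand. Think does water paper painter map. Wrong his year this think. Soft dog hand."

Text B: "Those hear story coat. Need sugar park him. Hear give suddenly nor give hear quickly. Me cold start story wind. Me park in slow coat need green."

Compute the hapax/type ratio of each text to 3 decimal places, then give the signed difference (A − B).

A: hapax=20, V=26, ratio=0.769
B: hapax=12, V=19, ratio=0.632
Difference = 0.769 − 0.632 = 0.137

0.137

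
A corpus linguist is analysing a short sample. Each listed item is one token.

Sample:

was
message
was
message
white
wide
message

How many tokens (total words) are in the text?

Tokens: was, message, was, message, white, wide, message
N = 7

7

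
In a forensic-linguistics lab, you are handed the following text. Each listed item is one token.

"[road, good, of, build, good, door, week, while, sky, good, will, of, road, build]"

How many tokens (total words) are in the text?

14

Tokens: road, good, of, build, good, door, week, while, sky, good, will, of, road, build
N = 14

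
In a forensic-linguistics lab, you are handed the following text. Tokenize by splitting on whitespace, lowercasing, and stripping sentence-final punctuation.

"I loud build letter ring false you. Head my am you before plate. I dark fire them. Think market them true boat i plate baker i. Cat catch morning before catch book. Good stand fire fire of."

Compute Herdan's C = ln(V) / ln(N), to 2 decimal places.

N = 37, V = 27.
ln(V) = 3.295837, ln(N) = 3.610918
C = 3.295837 / 3.610918 = 0.91

0.91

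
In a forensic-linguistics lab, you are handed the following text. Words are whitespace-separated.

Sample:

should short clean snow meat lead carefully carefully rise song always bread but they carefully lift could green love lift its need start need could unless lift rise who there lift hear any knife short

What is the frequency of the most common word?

4

Frequencies: lift:4, carefully:3, short:2, rise:2, could:2, need:2, should:1, clean:1, snow:1, meat:1, lead:1, song:1, always:1, bread:1, but:1, they:1, green:1, love:1, its:1, start:1, … (6 more, each freq 1)
Most common: 'lift' with frequency 4.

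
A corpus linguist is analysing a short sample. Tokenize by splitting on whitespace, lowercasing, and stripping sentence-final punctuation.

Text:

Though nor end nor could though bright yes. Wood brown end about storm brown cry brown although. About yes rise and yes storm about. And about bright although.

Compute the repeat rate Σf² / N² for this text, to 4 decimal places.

0.0842

Frequencies: about:4, yes:3, brown:3, though:2, nor:2, end:2, bright:2, storm:2, although:2, and:2, could:1, wood:1, cry:1, rise:1
Σf² = 66; N² = 784
Repeat rate = 66 / 784 = 0.0842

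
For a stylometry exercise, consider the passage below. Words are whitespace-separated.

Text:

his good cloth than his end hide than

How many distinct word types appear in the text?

6

Distinct types: {cloth, end, good, hide, his, than}
V = 6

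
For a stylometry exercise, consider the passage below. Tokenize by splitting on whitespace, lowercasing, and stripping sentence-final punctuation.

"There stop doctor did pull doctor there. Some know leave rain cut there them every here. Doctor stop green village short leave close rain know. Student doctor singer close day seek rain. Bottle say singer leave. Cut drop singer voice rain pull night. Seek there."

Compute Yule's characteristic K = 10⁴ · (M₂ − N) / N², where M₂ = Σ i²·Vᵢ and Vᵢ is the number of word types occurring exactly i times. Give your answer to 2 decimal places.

Frequencies: there:4, doctor:4, rain:4, leave:3, singer:3, stop:2, pull:2, know:2, cut:2, close:2, seek:2, did:1, some:1, them:1, every:1, here:1, green:1, village:1, short:1, student:1, … (6 more, each freq 1)
N = 45. Frequency spectrum: V_1=15, V_2=6, V_3=2, V_4=3
M₂ = 1²·15 + 2²·6 + 3²·2 + 4²·3 = 105
K = 10000 × (105 − 45) / 45² = 296.30

296.30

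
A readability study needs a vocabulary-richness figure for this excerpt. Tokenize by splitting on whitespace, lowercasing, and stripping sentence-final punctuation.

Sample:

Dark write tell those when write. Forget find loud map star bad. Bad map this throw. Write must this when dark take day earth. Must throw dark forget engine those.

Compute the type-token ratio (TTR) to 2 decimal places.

N = 30 tokens, V = 18 types.
TTR = V / N = 18 / 30 = 0.60

0.60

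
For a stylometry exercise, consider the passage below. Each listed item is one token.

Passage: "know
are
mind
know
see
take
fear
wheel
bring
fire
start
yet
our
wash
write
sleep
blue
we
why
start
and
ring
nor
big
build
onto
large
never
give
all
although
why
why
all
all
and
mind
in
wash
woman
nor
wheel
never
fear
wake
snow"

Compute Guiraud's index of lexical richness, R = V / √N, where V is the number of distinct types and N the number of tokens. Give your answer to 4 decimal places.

4.8656

N = 46, V = 33.
√N = 6.782330
R = 33 / 6.782330 = 4.8656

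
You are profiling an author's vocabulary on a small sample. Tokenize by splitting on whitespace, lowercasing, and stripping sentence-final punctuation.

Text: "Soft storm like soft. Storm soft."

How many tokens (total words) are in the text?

Tokens: soft, storm, like, soft, storm, soft
N = 6

6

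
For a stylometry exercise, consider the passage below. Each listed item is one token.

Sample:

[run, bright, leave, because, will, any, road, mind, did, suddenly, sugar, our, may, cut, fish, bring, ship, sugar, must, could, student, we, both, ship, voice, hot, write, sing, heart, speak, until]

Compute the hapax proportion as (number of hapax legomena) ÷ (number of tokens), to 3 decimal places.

Frequencies: sugar:2, ship:2, run:1, bright:1, leave:1, because:1, will:1, any:1, road:1, mind:1, did:1, suddenly:1, our:1, may:1, cut:1, fish:1, bring:1, must:1, could:1, student:1, … (9 more, each freq 1)
Hapax count = 27; token count = 31.
Ratio = 27 / 31 = 0.871

0.871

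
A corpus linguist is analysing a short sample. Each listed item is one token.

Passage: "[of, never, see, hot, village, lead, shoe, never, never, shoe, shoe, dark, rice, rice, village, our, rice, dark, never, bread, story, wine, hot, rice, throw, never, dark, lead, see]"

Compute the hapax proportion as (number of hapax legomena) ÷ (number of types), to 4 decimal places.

0.4286

Frequencies: never:5, rice:4, shoe:3, dark:3, see:2, hot:2, village:2, lead:2, of:1, our:1, bread:1, story:1, wine:1, throw:1
Hapax count = 6; type count = 14.
Ratio = 6 / 14 = 0.4286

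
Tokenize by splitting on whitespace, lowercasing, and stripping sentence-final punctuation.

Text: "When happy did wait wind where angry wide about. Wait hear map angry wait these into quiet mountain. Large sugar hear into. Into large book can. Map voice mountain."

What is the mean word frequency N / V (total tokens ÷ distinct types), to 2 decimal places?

N = 29 tokens, V = 20 types.
Mean frequency = N / V = 29 / 20 = 1.45

1.45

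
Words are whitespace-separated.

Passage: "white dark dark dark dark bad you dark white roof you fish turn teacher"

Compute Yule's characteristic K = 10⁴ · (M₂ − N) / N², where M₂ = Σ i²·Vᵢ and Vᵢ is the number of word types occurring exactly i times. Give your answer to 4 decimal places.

1224.4898

Frequencies: dark:5, white:2, you:2, bad:1, roof:1, fish:1, turn:1, teacher:1
N = 14. Frequency spectrum: V_1=5, V_2=2, V_5=1
M₂ = 1²·5 + 2²·2 + 5²·1 = 38
K = 10000 × (38 − 14) / 14² = 1224.4898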